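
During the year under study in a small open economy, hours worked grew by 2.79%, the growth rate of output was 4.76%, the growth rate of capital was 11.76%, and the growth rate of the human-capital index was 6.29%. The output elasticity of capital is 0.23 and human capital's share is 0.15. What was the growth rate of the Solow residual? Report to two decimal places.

-0.62%

Labor's share = 1 − 0.23 − 0.15 = 0.62.
Capital: 0.23 × 11.76 = 2.7048 pp.
The human-capital index: 0.15 × 6.29 = 0.9435 pp.
Hours worked: 0.62 × 2.79 = 1.7298 pp.
TFP growth = 4.76 − 5.3781 = -0.6181%.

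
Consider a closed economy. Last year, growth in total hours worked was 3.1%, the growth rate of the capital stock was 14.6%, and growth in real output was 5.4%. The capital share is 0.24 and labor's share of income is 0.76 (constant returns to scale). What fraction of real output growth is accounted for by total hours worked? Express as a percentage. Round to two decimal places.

Labor's share = 1 − 0.24 = 0.76.
Total hours worked contributed 0.76 × 3.1 = 2.356 pp.
Share of growth = 2.356 / 5.4 × 100 = 43.6296%.

Total hours worked accounted for 43.63% of growth.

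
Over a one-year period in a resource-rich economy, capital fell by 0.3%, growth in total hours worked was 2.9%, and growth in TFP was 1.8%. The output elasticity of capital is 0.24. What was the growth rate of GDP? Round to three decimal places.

Labor's share = 1 − 0.24 = 0.76.
Capital: 0.24 × (-0.3) = -0.072 pp.
Total hours worked: 0.76 × 2.9 = 2.204 pp.
Output growth = 1.8 + 2.132 = 3.932%.

3.932%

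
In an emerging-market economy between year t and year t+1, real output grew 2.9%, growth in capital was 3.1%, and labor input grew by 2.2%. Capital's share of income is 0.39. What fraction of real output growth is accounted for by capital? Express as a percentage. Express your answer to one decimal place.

Capital contributed 0.39 × 3.1 = 1.209 pp.
Share of growth = 1.209 / 2.9 × 100 = 41.69%.

41.7%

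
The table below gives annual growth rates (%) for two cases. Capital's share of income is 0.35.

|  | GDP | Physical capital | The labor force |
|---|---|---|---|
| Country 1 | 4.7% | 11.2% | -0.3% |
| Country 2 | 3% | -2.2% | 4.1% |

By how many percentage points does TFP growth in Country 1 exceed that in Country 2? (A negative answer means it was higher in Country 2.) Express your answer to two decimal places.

-0.13 percentage points

Labor's share = 1 − 0.35 = 0.65.
Country 1: TFP = 4.7 − 3.92 + 0.195 = 0.975%.
Country 2: TFP = 3 + 0.77 − 2.665 = 1.105%.
Difference = 0.975 − (1.105) = -0.13 pp.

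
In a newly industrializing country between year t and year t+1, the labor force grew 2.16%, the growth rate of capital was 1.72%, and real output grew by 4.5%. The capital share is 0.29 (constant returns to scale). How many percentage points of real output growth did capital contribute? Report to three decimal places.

Contribution = share × growth = 0.29 × 1.72 = 0.4988 pp.

0.499 pp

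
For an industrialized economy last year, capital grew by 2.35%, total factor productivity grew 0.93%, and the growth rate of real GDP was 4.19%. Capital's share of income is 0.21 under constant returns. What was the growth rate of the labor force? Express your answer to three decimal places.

Labor's share = 1 − 0.21 = 0.79.
gY = gA + 0.21×2.35 + 0.79×g.
0.79×g = 4.19 − 0.93 − 0.4935 = 2.7665.
g = 2.7665 / 0.79 = 3.5019%.

3.502%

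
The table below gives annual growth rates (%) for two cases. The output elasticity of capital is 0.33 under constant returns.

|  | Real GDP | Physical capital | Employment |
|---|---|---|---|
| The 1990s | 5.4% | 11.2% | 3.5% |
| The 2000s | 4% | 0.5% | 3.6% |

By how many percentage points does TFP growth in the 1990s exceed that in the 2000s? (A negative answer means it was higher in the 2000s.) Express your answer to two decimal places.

Labor's share = 1 − 0.33 = 0.67.
The 1990s: TFP = 5.4 − 3.696 − 2.345 = -0.641%.
The 2000s: TFP = 4 − 0.165 − 2.412 = 1.423%.
Difference = -0.641 − (1.423) = -2.064 pp.

-2.06 percentage points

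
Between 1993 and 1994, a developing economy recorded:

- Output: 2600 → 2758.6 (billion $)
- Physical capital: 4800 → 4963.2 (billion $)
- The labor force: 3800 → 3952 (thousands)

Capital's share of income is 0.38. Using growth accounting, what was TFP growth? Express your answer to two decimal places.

2.33%

Output growth = (2758.6 − 2600) / 2600 = 6.1%.
Physical capital growth = (4963.2 − 4800) / 4800 = 3.4%.
The labor force growth = (3952 − 3800) / 3800 = 4%.
Labor's share = 1 − 0.38 = 0.62.
Physical capital: 0.38 × 3.4 = 1.292 pp.
The labor force: 0.62 × 4 = 2.48 pp.
TFP growth = 6.1 − 3.772 = 2.328%.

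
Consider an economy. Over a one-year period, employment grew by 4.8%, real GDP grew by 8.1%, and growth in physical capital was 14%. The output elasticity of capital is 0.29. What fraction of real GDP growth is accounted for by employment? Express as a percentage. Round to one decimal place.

Employment accounted for 42.1% of growth.

Labor's share = 1 − 0.29 = 0.71.
Employment contributed 0.71 × 4.8 = 3.408 pp.
Share of growth = 3.408 / 8.1 × 100 = 42.074%.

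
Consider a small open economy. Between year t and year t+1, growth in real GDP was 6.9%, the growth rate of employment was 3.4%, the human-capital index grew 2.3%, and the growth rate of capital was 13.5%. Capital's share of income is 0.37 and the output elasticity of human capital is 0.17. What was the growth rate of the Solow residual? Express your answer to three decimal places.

Labor's share = 1 − 0.37 − 0.17 = 0.46.
Capital: 0.37 × 13.5 = 4.995 pp.
The human-capital index: 0.17 × 2.3 = 0.391 pp.
Employment: 0.46 × 3.4 = 1.564 pp.
TFP growth = 6.9 − 6.95 = -0.05%.

-0.050%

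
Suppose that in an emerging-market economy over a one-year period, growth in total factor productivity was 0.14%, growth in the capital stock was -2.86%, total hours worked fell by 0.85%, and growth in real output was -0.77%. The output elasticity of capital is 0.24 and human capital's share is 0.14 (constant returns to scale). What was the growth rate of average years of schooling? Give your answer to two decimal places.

Labor's share = 1 − 0.24 − 0.14 = 0.62.
gY = gA + 0.24×(-2.86) + 0.62×(-0.85) + 0.14×g.
0.14×g = -0.77 − 0.14 + 1.2134 = 0.3034.
g = 0.3034 / 0.14 = 2.1671%.

Average years of schooling growth was 2.17%.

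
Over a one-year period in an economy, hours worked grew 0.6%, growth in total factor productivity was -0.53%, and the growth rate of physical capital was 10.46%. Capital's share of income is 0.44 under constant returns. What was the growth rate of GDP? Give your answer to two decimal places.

Labor's share = 1 − 0.44 = 0.56.
Physical capital: 0.44 × 10.46 = 4.6024 pp.
Hours worked: 0.56 × 0.6 = 0.336 pp.
Output growth = -0.53 + 4.9384 = 4.4084%.

4.41%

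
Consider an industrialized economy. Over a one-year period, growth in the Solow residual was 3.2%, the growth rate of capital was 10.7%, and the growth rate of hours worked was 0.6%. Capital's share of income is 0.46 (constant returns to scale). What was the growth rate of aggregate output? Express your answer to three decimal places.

8.446%

Labor's share = 1 − 0.46 = 0.54.
Capital: 0.46 × 10.7 = 4.922 pp.
Hours worked: 0.54 × 0.6 = 0.324 pp.
Output growth = 3.2 + 5.246 = 8.446%.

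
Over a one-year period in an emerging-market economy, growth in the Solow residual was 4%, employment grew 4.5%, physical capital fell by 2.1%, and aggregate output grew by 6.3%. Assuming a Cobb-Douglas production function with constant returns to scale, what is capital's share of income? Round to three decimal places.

gY = gA + α·gK + (1−α)·gL, so gY − gA − gL = α(gK − gL).
6.3 − 4 − 4.5 = α × (-2.1 − 4.5).
-2.2 = -6.6 α, so α = 0.33333.

0.333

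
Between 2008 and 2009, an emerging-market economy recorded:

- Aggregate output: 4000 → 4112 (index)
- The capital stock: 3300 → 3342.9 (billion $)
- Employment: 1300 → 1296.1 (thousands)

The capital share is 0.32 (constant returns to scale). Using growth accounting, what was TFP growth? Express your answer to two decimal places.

2.59%

Aggregate output growth = (4112 − 4000) / 4000 = 2.8%.
The capital stock growth = (3342.9 − 3300) / 3300 = 1.3%.
Employment growth = (1296.1 − 1300) / 1300 = -0.3%.
Labor's share = 1 − 0.32 = 0.68.
The capital stock: 0.32 × 1.3 = 0.416 pp.
Employment: 0.68 × (-0.3) = -0.204 pp.
TFP growth = 2.8 − 0.212 = 2.588%.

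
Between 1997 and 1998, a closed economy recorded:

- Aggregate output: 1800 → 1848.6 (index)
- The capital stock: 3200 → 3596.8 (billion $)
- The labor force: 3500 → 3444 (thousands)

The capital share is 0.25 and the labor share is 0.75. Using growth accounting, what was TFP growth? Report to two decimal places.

0.80%

Aggregate output growth = (1848.6 − 1800) / 1800 = 2.7%.
The capital stock growth = (3596.8 − 3200) / 3200 = 12.4%.
The labor force growth = (3444 − 3500) / 3500 = -1.6%.
Labor's share = 1 − 0.25 = 0.75.
The capital stock: 0.25 × 12.4 = 3.1 pp.
The labor force: 0.75 × (-1.6) = -1.2 pp.
TFP growth = 2.7 − 1.9 = 0.8%.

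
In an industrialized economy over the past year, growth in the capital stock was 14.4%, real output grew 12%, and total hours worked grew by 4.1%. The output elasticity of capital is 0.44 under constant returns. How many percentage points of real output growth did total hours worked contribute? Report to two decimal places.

Labor's share = 1 − 0.44 = 0.56.
Contribution = share × growth = 0.56 × 4.1 = 2.296 pp.

2.30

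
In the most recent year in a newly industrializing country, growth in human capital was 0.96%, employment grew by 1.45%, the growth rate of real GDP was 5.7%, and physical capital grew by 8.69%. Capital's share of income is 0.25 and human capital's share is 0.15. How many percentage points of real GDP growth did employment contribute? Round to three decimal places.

0.870

Labor's share = 1 − 0.25 − 0.15 = 0.6.
Contribution = share × growth = 0.6 × 1.45 = 0.87 pp.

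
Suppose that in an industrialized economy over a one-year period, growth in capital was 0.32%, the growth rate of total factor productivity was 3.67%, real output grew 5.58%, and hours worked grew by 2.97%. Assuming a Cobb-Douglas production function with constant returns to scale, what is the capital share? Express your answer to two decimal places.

gY = gA + α·gK + (1−α)·gL, so gY − gA − gL = α(gK − gL).
5.58 − 3.67 − 2.97 = α × (0.32 − 2.97).
-1.06 = -2.65 α, so α = 0.4.

The capital share is 0.40.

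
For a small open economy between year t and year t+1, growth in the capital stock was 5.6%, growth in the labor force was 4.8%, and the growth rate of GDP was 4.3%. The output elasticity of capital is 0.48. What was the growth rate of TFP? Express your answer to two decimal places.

Labor's share = 1 − 0.48 = 0.52.
The capital stock: 0.48 × 5.6 = 2.688 pp.
The labor force: 0.52 × 4.8 = 2.496 pp.
TFP growth = 4.3 − 5.184 = -0.884%.

-0.88%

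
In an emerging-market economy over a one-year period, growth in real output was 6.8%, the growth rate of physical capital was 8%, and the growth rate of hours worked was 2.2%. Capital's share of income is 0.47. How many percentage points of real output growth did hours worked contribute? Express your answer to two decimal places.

1.17

Labor's share = 1 − 0.47 = 0.53.
Contribution = share × growth = 0.53 × 2.2 = 1.166 pp.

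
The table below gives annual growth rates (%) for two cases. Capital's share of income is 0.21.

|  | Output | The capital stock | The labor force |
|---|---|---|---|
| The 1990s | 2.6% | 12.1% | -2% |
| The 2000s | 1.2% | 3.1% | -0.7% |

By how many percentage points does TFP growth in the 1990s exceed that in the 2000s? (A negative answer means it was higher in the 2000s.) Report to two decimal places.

0.54 percentage points

Labor's share = 1 − 0.21 = 0.79.
The 1990s: TFP = 2.6 − 2.541 + 1.58 = 1.639%.
The 2000s: TFP = 1.2 − 0.651 + 0.553 = 1.102%.
Difference = 1.639 − (1.102) = 0.537 pp.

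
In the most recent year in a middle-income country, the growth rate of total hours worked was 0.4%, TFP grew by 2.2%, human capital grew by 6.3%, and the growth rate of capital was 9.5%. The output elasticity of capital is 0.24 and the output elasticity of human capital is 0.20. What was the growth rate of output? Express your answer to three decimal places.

Output grew 5.964%.

Labor's share = 1 − 0.24 − 0.2 = 0.56.
Capital: 0.24 × 9.5 = 2.28 pp.
Human capital: 0.2 × 6.3 = 1.26 pp.
Total hours worked: 0.56 × 0.4 = 0.224 pp.
Output growth = 2.2 + 3.764 = 5.964%.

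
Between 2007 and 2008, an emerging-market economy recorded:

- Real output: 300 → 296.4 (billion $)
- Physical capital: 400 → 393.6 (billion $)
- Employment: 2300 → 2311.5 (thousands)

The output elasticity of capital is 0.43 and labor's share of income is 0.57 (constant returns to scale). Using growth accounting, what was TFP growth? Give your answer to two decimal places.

Real output growth = (296.4 − 300) / 300 = -1.2%.
Physical capital growth = (393.6 − 400) / 400 = -1.6%.
Employment growth = (2311.5 − 2300) / 2300 = 0.5%.
Labor's share = 1 − 0.43 = 0.57.
Physical capital: 0.43 × (-1.6) = -0.688 pp.
Employment: 0.57 × 0.5 = 0.285 pp.
TFP growth = -1.2 + 0.403 = -0.797%.

-0.80%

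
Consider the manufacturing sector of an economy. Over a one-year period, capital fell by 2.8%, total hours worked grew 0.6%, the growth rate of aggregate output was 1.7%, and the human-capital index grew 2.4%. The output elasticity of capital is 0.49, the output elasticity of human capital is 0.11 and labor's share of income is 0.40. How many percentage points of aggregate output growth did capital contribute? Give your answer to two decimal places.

-1.37

Contribution = share × growth = 0.49 × (-2.8) = -1.372 pp.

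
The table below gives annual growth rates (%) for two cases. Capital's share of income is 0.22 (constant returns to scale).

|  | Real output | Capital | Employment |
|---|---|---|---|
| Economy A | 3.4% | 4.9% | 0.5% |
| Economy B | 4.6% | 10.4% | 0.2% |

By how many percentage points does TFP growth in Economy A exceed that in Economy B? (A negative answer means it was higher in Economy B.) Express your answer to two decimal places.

Labor's share = 1 − 0.22 = 0.78.
Economy A: TFP = 3.4 − 1.078 − 0.39 = 1.932%.
Economy B: TFP = 4.6 − 2.288 − 0.156 = 2.156%.
Difference = 1.932 − (2.156) = -0.224 pp.

-0.22 percentage points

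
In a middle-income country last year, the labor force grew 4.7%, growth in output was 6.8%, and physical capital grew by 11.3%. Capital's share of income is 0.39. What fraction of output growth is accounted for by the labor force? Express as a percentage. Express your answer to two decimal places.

42.16%

Labor's share = 1 − 0.39 = 0.61.
The labor force contributed 0.61 × 4.7 = 2.867 pp.
Share of growth = 2.867 / 6.8 × 100 = 42.1618%.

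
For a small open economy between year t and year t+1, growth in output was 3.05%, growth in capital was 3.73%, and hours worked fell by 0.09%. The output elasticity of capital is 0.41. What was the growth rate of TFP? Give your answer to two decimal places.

TFP growth was 1.57%.

Labor's share = 1 − 0.41 = 0.59.
Capital: 0.41 × 3.73 = 1.5293 pp.
Hours worked: 0.59 × (-0.09) = -0.0531 pp.
TFP growth = 3.05 − 1.4762 = 1.5738%.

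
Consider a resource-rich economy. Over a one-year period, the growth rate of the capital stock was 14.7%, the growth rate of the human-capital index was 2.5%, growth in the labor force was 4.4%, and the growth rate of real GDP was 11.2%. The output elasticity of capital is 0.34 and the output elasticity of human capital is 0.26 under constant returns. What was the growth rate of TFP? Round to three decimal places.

Labor's share = 1 − 0.34 − 0.26 = 0.4.
The capital stock: 0.34 × 14.7 = 4.998 pp.
The human-capital index: 0.26 × 2.5 = 0.65 pp.
The labor force: 0.4 × 4.4 = 1.76 pp.
TFP growth = 11.2 − 7.408 = 3.792%.

3.792%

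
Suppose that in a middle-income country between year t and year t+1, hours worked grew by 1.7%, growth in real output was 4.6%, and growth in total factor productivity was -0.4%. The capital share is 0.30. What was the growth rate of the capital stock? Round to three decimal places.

Labor's share = 1 − 0.3 = 0.7.
gY = gA + 0.7×1.7 + 0.3×g.
0.3×g = 4.6 + 0.4 − 1.19 = 3.81.
g = 3.81 / 0.3 = 12.7%.

12.700%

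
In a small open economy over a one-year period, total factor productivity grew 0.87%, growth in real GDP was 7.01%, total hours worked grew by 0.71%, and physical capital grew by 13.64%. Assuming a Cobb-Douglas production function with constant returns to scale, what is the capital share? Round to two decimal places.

α = 0.42

gY = gA + α·gK + (1−α)·gL, so gY − gA − gL = α(gK − gL).
7.01 − 0.87 − 0.71 = α × (13.64 − 0.71).
5.43 = 12.93 α, so α = 0.42.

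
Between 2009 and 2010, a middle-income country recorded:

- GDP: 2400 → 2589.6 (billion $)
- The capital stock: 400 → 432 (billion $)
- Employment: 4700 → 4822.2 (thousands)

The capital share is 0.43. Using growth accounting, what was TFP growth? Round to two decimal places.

GDP growth = (2589.6 − 2400) / 2400 = 7.9%.
The capital stock growth = (432 − 400) / 400 = 8%.
Employment growth = (4822.2 − 4700) / 4700 = 2.6%.
Labor's share = 1 − 0.43 = 0.57.
The capital stock: 0.43 × 8 = 3.44 pp.
Employment: 0.57 × 2.6 = 1.482 pp.
TFP growth = 7.9 − 4.922 = 2.978%.

TFP growth was 2.98%.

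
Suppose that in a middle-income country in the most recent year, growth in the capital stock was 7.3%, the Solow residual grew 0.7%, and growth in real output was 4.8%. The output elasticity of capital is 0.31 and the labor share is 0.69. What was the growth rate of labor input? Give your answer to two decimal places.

Labor's share = 1 − 0.31 = 0.69.
gY = gA + 0.31×7.3 + 0.69×g.
0.69×g = 4.8 − 0.7 − 2.263 = 1.837.
g = 1.837 / 0.69 = 2.6623%.

Labor input grew 2.66%.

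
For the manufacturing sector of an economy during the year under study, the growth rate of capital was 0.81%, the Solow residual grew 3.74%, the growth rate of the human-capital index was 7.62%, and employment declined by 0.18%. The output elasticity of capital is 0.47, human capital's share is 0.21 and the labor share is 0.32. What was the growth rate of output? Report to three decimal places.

Labor's share = 1 − 0.47 − 0.21 = 0.32.
Capital: 0.47 × 0.81 = 0.3807 pp.
The human-capital index: 0.21 × 7.62 = 1.6002 pp.
Employment: 0.32 × (-0.18) = -0.0576 pp.
Output growth = 3.74 + 1.9233 = 5.6633%.

5.663%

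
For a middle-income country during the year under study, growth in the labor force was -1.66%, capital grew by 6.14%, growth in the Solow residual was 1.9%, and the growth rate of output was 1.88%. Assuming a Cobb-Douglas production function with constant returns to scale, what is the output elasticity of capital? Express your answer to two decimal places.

0.21

gY = gA + α·gK + (1−α)·gL, so gY − gA − gL = α(gK − gL).
1.88 − 1.9 + 1.66 = α × (6.14 − (-1.66)).
1.64 = 7.8 α, so α = 0.2103.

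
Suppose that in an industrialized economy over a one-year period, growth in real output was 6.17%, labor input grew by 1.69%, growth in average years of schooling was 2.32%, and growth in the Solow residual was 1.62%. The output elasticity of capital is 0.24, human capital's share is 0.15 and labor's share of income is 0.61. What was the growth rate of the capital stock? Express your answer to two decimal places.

Labor's share = 1 − 0.24 − 0.15 = 0.61.
gY = gA + 0.15×2.32 + 0.61×1.69 + 0.24×g.
0.24×g = 6.17 − 1.62 − 1.3789 = 3.1711.
g = 3.1711 / 0.24 = 13.2129%.

The capital stock growth was 13.21%.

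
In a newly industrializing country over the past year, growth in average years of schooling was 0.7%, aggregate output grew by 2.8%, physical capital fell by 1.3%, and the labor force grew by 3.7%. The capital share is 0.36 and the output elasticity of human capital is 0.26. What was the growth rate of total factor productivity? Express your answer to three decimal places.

Labor's share = 1 − 0.36 − 0.26 = 0.38.
Physical capital: 0.36 × (-1.3) = -0.468 pp.
Average years of schooling: 0.26 × 0.7 = 0.182 pp.
The labor force: 0.38 × 3.7 = 1.406 pp.
TFP growth = 2.8 − 1.12 = 1.68%.

Total factor productivity growth was 1.680%.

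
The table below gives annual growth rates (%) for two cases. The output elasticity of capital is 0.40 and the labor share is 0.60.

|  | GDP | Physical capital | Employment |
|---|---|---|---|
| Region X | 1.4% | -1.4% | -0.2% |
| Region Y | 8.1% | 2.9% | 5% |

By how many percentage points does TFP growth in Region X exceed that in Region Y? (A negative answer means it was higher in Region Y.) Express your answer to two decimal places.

-1.86 percentage points

Labor's share = 1 − 0.4 = 0.6.
Region X: TFP = 1.4 + 0.56 + 0.12 = 2.08%.
Region Y: TFP = 8.1 − 1.16 − 3 = 3.94%.
Difference = 2.08 − (3.94) = -1.86 pp.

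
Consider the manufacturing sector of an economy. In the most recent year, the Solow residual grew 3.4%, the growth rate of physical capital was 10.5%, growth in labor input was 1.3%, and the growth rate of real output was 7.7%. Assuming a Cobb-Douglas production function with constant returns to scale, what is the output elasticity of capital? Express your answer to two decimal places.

The output elasticity of capital is 0.33.

gY = gA + α·gK + (1−α)·gL, so gY − gA − gL = α(gK − gL).
7.7 − 3.4 − 1.3 = α × (10.5 − 1.3).
3 = 9.2 α, so α = 0.3261.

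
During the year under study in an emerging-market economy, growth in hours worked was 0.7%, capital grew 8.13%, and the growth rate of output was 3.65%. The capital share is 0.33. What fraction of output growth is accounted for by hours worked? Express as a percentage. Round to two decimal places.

Labor's share = 1 − 0.33 = 0.67.
Hours worked contributed 0.67 × 0.7 = 0.469 pp.
Share of growth = 0.469 / 3.65 × 100 = 12.8493%.

12.85%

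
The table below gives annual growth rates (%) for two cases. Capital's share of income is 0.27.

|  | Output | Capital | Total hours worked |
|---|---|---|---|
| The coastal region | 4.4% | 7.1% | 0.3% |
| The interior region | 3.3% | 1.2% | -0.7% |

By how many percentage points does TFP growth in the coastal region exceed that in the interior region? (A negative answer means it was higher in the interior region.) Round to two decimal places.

Labor's share = 1 − 0.27 = 0.73.
The coastal region: TFP = 4.4 − 1.917 − 0.219 = 2.264%.
The interior region: TFP = 3.3 − 0.324 + 0.511 = 3.487%.
Difference = 2.264 − (3.487) = -1.223 pp.

-1.22 percentage points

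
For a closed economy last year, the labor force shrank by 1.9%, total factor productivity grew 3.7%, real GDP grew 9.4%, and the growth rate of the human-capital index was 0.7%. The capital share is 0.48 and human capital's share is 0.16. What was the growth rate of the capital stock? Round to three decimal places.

Labor's share = 1 − 0.48 − 0.16 = 0.36.
gY = gA + 0.16×0.7 + 0.36×(-1.9) + 0.48×g.
0.48×g = 9.4 − 3.7 + 0.572 = 6.272.
g = 6.272 / 0.48 = 13.06667%.

The capital stock growth was 13.067%.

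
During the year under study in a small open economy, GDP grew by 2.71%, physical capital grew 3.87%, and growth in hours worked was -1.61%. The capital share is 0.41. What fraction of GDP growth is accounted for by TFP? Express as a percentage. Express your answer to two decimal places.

76.50%

Labor's share = 1 − 0.41 = 0.59.
Physical capital: 0.41 × 3.87 = 1.5867 pp.
Hours worked: 0.59 × (-1.61) = -0.9499 pp.
TFP growth = 2.71 − 0.6368 = 2.0732%.
TFP share of growth = 2.0732 / 2.71 × 100 = 76.5018%.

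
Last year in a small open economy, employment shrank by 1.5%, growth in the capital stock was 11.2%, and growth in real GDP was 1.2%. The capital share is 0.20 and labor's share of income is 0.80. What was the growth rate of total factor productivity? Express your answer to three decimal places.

Labor's share = 1 − 0.2 = 0.8.
The capital stock: 0.2 × 11.2 = 2.24 pp.
Employment: 0.8 × (-1.5) = -1.2 pp.
TFP growth = 1.2 − 1.04 = 0.16%.

Total factor productivity grew 0.160%.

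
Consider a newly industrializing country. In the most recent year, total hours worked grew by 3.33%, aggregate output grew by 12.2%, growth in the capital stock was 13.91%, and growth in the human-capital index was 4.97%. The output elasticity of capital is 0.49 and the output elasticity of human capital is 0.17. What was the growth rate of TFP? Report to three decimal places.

3.407%

Labor's share = 1 − 0.49 − 0.17 = 0.34.
The capital stock: 0.49 × 13.91 = 6.8159 pp.
The human-capital index: 0.17 × 4.97 = 0.8449 pp.
Total hours worked: 0.34 × 3.33 = 1.1322 pp.
TFP growth = 12.2 − 8.793 = 3.407%.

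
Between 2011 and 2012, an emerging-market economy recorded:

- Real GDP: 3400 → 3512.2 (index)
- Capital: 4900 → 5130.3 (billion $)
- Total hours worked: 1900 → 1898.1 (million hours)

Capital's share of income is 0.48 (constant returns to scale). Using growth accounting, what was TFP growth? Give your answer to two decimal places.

Real GDP growth = (3512.2 − 3400) / 3400 = 3.3%.
Capital growth = (5130.3 − 4900) / 4900 = 4.7%.
Total hours worked growth = (1898.1 − 1900) / 1900 = -0.1%.
Labor's share = 1 − 0.48 = 0.52.
Capital: 0.48 × 4.7 = 2.256 pp.
Total hours worked: 0.52 × (-0.1) = -0.052 pp.
TFP growth = 3.3 − 2.204 = 1.096%.

1.10%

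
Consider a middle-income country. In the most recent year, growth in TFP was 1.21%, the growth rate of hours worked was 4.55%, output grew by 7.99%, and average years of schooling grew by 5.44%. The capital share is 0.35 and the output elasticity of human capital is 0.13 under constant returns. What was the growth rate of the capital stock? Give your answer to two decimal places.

Labor's share = 1 − 0.35 − 0.13 = 0.52.
gY = gA + 0.13×5.44 + 0.52×4.55 + 0.35×g.
0.35×g = 7.99 − 1.21 − 3.0732 = 3.7068.
g = 3.7068 / 0.35 = 10.5909%.

The capital stock grew 10.59%.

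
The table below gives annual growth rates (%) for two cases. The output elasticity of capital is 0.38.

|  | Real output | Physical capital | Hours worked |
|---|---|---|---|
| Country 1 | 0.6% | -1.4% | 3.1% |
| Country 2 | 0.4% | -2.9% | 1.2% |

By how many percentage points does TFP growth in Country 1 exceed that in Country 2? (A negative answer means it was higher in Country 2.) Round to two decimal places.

-1.55 percentage points

Labor's share = 1 − 0.38 = 0.62.
Country 1: TFP = 0.6 + 0.532 − 1.922 = -0.79%.
Country 2: TFP = 0.4 + 1.102 − 0.744 = 0.758%.
Difference = -0.79 − (0.758) = -1.548 pp.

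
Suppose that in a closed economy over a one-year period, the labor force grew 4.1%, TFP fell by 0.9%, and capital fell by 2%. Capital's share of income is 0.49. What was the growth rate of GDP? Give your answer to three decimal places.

Labor's share = 1 − 0.49 = 0.51.
Capital: 0.49 × (-2) = -0.98 pp.
The labor force: 0.51 × 4.1 = 2.091 pp.
Output growth = -0.9 + 1.111 = 0.211%.

GDP growth was 0.211%.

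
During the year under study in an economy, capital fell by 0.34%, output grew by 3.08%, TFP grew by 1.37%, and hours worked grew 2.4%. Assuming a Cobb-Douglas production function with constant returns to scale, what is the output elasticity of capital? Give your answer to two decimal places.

gY = gA + α·gK + (1−α)·gL, so gY − gA − gL = α(gK − gL).
3.08 − 1.37 − 2.4 = α × (-0.34 − 2.4).
-0.69 = -2.74 α, so α = 0.2518.

The output elasticity of capital is 0.25.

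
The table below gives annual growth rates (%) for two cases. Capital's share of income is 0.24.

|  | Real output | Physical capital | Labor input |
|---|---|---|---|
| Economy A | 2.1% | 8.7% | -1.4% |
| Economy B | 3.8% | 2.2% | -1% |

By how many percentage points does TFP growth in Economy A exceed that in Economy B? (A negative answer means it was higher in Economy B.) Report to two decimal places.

Labor's share = 1 − 0.24 = 0.76.
Economy A: TFP = 2.1 − 2.088 + 1.064 = 1.076%.
Economy B: TFP = 3.8 − 0.528 + 0.76 = 4.032%.
Difference = 1.076 − (4.032) = -2.956 pp.

-2.96 percentage points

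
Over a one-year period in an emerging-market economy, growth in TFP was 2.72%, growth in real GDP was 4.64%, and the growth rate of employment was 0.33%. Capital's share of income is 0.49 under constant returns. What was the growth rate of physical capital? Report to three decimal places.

Labor's share = 1 − 0.49 = 0.51.
gY = gA + 0.51×0.33 + 0.49×g.
0.49×g = 4.64 − 2.72 − 0.1683 = 1.7517.
g = 1.7517 / 0.49 = 3.5749%.

3.575%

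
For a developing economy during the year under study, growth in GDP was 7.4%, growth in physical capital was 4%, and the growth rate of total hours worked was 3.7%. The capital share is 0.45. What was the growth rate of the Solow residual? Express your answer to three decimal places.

Labor's share = 1 − 0.45 = 0.55.
Physical capital: 0.45 × 4 = 1.8 pp.
Total hours worked: 0.55 × 3.7 = 2.035 pp.
TFP growth = 7.4 − 3.835 = 3.565%.

3.565%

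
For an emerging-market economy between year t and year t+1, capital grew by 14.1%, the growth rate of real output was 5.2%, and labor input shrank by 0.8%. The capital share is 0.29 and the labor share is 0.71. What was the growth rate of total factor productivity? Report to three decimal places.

1.679%

Labor's share = 1 − 0.29 = 0.71.
Capital: 0.29 × 14.1 = 4.089 pp.
Labor input: 0.71 × (-0.8) = -0.568 pp.
TFP growth = 5.2 − 3.521 = 1.679%.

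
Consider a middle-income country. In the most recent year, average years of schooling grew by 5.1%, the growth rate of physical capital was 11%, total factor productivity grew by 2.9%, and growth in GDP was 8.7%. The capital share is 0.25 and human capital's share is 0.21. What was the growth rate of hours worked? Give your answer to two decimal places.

Labor's share = 1 − 0.25 − 0.21 = 0.54.
gY = gA + 0.25×11 + 0.21×5.1 + 0.54×g.
0.54×g = 8.7 − 2.9 − 3.821 = 1.979.
g = 1.979 / 0.54 = 3.6648%.

3.66%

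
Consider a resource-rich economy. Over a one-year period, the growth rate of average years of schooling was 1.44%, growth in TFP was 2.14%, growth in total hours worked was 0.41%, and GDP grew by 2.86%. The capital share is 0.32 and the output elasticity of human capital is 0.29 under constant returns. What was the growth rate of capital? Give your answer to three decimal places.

Labor's share = 1 − 0.32 − 0.29 = 0.39.
gY = gA + 0.29×1.44 + 0.39×0.41 + 0.32×g.
0.32×g = 2.86 − 2.14 − 0.5775 = 0.1425.
g = 0.1425 / 0.32 = 0.44531%.

0.445%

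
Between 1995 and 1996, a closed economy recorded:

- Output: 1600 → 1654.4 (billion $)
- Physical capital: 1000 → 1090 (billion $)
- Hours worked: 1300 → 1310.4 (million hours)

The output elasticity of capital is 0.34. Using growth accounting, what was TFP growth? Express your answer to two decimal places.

Output growth = (1654.4 − 1600) / 1600 = 3.4%.
Physical capital growth = (1090 − 1000) / 1000 = 9%.
Hours worked growth = (1310.4 − 1300) / 1300 = 0.8%.
Labor's share = 1 − 0.34 = 0.66.
Physical capital: 0.34 × 9 = 3.06 pp.
Hours worked: 0.66 × 0.8 = 0.528 pp.
TFP growth = 3.4 − 3.588 = -0.188%.

-0.19%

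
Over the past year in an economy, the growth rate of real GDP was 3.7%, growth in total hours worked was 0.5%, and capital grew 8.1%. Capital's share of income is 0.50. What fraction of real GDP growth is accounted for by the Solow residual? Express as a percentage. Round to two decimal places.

The Solow residual accounted for -16.22% of growth.

Labor's share = 1 − 0.5 = 0.5.
Capital: 0.5 × 8.1 = 4.05 pp.
Total hours worked: 0.5 × 0.5 = 0.25 pp.
TFP growth = 3.7 − 4.3 = -0.6%.
TFP share of growth = -0.6 / 3.7 × 100 = -16.2162%.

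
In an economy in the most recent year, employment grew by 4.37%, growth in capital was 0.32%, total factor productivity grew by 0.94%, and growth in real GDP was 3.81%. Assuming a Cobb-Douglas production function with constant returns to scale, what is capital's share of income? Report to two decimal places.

gY = gA + α·gK + (1−α)·gL, so gY − gA − gL = α(gK − gL).
3.81 − 0.94 − 4.37 = α × (0.32 − 4.37).
-1.5 = -4.05 α, so α = 0.3704.

0.37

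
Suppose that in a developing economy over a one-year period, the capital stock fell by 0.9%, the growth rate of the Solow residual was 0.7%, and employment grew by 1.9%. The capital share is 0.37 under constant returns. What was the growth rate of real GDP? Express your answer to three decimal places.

Real GDP grew 1.564%.

Labor's share = 1 − 0.37 = 0.63.
The capital stock: 0.37 × (-0.9) = -0.333 pp.
Employment: 0.63 × 1.9 = 1.197 pp.
Output growth = 0.7 + 0.864 = 1.564%.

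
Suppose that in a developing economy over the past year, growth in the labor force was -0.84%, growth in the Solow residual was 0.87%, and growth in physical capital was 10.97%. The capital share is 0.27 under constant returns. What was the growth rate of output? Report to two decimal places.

Labor's share = 1 − 0.27 = 0.73.
Physical capital: 0.27 × 10.97 = 2.9619 pp.
The labor force: 0.73 × (-0.84) = -0.6132 pp.
Output growth = 0.87 + 2.3487 = 3.2187%.

3.22%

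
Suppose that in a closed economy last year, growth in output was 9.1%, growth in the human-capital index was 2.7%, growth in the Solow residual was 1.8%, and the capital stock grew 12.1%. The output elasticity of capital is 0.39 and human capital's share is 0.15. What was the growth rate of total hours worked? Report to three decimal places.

Labor's share = 1 − 0.39 − 0.15 = 0.46.
gY = gA + 0.39×12.1 + 0.15×2.7 + 0.46×g.
0.46×g = 9.1 − 1.8 − 5.124 = 2.176.
g = 2.176 / 0.46 = 4.73043%.

Total hours worked grew 4.730%.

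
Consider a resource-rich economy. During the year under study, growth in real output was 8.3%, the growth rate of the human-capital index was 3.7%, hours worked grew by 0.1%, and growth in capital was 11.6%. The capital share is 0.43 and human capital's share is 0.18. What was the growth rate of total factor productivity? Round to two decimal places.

Labor's share = 1 − 0.43 − 0.18 = 0.39.
Capital: 0.43 × 11.6 = 4.988 pp.
The human-capital index: 0.18 × 3.7 = 0.666 pp.
Hours worked: 0.39 × 0.1 = 0.039 pp.
TFP growth = 8.3 − 5.693 = 2.607%.

Total factor productivity grew 2.61%.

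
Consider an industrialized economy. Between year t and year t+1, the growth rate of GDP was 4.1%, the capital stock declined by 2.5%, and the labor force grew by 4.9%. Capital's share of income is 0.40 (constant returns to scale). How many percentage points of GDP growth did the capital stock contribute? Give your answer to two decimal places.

-1.00

Contribution = share × growth = 0.4 × (-2.5) = -1 pp.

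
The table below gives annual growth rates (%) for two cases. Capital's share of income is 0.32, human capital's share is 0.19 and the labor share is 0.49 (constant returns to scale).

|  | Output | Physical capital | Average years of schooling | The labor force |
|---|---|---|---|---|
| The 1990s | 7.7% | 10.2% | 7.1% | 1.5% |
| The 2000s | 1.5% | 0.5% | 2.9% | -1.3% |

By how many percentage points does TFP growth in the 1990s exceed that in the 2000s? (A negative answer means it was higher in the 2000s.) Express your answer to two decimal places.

Labor's share = 1 − 0.32 − 0.19 = 0.49.
The 1990s: TFP = 7.7 − 3.264 − 1.349 − 0.735 = 2.352%.
The 2000s: TFP = 1.5 − 0.16 − 0.551 + 0.637 = 1.426%.
Difference = 2.352 − (1.426) = 0.926 pp.

0.93 percentage points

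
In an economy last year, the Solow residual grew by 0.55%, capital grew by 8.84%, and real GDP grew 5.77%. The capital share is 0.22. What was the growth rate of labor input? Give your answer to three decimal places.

Labor input growth was 4.199%.

Labor's share = 1 − 0.22 = 0.78.
gY = gA + 0.22×8.84 + 0.78×g.
0.78×g = 5.77 − 0.55 − 1.9448 = 3.2752.
g = 3.2752 / 0.78 = 4.19897%.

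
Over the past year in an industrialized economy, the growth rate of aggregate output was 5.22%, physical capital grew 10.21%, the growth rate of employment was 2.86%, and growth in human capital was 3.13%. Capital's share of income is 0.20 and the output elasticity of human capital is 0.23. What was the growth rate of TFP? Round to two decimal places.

Labor's share = 1 − 0.2 − 0.23 = 0.57.
Physical capital: 0.2 × 10.21 = 2.042 pp.
Human capital: 0.23 × 3.13 = 0.7199 pp.
Employment: 0.57 × 2.86 = 1.6302 pp.
TFP growth = 5.22 − 4.3921 = 0.8279%.

TFP grew 0.83%.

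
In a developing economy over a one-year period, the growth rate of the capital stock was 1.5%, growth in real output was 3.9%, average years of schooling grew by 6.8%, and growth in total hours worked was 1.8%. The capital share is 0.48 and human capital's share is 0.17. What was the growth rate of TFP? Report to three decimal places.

1.394%

Labor's share = 1 − 0.48 − 0.17 = 0.35.
The capital stock: 0.48 × 1.5 = 0.72 pp.
Average years of schooling: 0.17 × 6.8 = 1.156 pp.
Total hours worked: 0.35 × 1.8 = 0.63 pp.
TFP growth = 3.9 − 2.506 = 1.394%.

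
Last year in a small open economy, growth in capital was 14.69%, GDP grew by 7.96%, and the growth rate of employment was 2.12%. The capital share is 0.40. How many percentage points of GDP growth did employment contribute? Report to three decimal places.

Labor's share = 1 − 0.4 = 0.6.
Contribution = share × growth = 0.6 × 2.12 = 1.272 pp.

1.272 percentage points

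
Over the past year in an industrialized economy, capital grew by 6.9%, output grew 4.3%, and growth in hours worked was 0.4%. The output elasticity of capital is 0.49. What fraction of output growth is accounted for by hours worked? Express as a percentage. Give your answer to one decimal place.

Labor's share = 1 − 0.49 = 0.51.
Hours worked contributed 0.51 × 0.4 = 0.204 pp.
Share of growth = 0.204 / 4.3 × 100 = 4.744%.

4.7%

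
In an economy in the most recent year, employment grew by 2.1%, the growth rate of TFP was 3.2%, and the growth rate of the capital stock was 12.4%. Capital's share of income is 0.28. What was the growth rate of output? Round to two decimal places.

Output grew 8.18%.

Labor's share = 1 − 0.28 = 0.72.
The capital stock: 0.28 × 12.4 = 3.472 pp.
Employment: 0.72 × 2.1 = 1.512 pp.
Output growth = 3.2 + 4.984 = 8.184%.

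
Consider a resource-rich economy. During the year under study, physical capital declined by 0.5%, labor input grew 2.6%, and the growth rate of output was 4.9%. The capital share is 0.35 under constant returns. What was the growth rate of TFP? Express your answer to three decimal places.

Labor's share = 1 − 0.35 = 0.65.
Physical capital: 0.35 × (-0.5) = -0.175 pp.
Labor input: 0.65 × 2.6 = 1.69 pp.
TFP growth = 4.9 − 1.515 = 3.385%.

3.385%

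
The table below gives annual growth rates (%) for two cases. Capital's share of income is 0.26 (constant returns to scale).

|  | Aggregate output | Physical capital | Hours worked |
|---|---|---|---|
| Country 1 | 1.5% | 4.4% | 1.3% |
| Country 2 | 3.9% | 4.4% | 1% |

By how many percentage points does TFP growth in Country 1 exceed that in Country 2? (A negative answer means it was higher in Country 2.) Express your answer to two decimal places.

-2.62 percentage points

Labor's share = 1 − 0.26 = 0.74.
Country 1: TFP = 1.5 − 1.144 − 0.962 = -0.606%.
Country 2: TFP = 3.9 − 1.144 − 0.74 = 2.016%.
Difference = -0.606 − (2.016) = -2.622 pp.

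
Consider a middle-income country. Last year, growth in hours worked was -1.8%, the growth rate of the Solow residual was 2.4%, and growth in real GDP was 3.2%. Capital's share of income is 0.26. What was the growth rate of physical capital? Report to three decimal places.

8.200%

Labor's share = 1 − 0.26 = 0.74.
gY = gA + 0.74×(-1.8) + 0.26×g.
0.26×g = 3.2 − 2.4 + 1.332 = 2.132.
g = 2.132 / 0.26 = 8.2%.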